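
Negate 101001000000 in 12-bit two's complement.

Original (sign bit 1, negative): 101001000000
Step 1 - Invert all bits: 010110111111
Step 2 - Add 1: 010111000000
Verification: 101001000000 + 010111000000 = 1000000000000; discarding the end carry (carry out of the top bit) leaves the 12-bit value 000000000000, as required for x + (-x)



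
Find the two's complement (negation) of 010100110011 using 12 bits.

Original: 010100110011
Step 1 - Invert all bits: 101011001100
Step 2 - Add 1: 101011001101
Verification: 010100110011 + 101011001101 = 1000000000000; discarding the end carry (carry out of the top bit) leaves the 12-bit value 000000000000, as required for x + (-x)



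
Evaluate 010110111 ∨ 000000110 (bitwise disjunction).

OR: 1 when either bit is 1
  010110111
| 000000110
-----------
  010110111
Decimal: 183 | 6 = 183



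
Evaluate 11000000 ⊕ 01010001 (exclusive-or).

XOR: 1 when bits differ
  11000000
^ 01010001
----------
  10010001
Decimal: 192 ^ 81 = 145



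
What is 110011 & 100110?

AND: 1 only when both bits are 1
  110011
& 100110
--------
  100010
Decimal: 51 & 38 = 34



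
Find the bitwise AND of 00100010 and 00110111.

AND: 1 only when both bits are 1
  00100010
& 00110111
----------
  00100010
Decimal: 34 & 55 = 34



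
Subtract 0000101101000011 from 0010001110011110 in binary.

Method 1 - Direct subtraction (column by column from the right: bit − bit − borrow-in; if negative, add 2 and borrow 1 from the next column):
borrow: 0011000010000110
        0010001110011110
-       0000101101000011
------------------------
        0001100001011011

Method 2 - Add two's complement:
Two's complement of 0000101101000011: invert → 1111010010111100, add 1 → 1111010010111101
  0010001110011110
+ 1111010010111101
------------------
 10001100001011011  (end carry out of the top bit = 1)
Discarding the end carry: 0001100001011011
Decimal check:
  0010001110011110 = 8192 + 512 + 256 + 128 + 16 + 8 + 4 + 2 = 9118
  0000101101000011 = 2048 + 512 + 256 + 64 + 2 + 1 = 2883
  9118 - 2883 = 6235, and 0001100001011011 = 4096 + 2048 + 64 + 16 + 8 + 2 + 1 = 6235 ✓



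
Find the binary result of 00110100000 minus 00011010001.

Method 1 - Direct subtraction (column by column from the right: bit − bit − borrow-in; if negative, add 2 and borrow 1 from the next column):
borrow: 00110111110
        00110100000
-       00011010001
-------------------
        00011001111

Method 2 - Add two's complement:
Two's complement of 00011010001: invert → 11100101110, add 1 → 11100101111
  00110100000
+ 11100101111
-------------
 100011001111  (end carry out of the top bit = 1)
Discarding the end carry: 00011001111
Decimal check:
  00110100000 = 256 + 128 + 32 = 416
  00011010001 = 128 + 64 + 16 + 1 = 209
  416 - 209 = 207, and 00011001111 = 128 + 64 + 8 + 4 + 2 + 1 = 207 ✓



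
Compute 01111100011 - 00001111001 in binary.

Method 1 - Direct subtraction (column by column from the right: bit − bit − borrow-in; if negative, add 2 and borrow 1 from the next column):
borrow: 00011110000
        01111100011
-       00001111001
-------------------
        01101101010

Method 2 - Add two's complement:
Two's complement of 00001111001: invert → 11110000110, add 1 → 11110000111
  01111100011
+ 11110000111
-------------
 101101101010  (end carry out of the top bit = 1)
Discarding the end carry: 01101101010
Decimal check:
  01111100011 = 512 + 256 + 128 + 64 + 32 + 2 + 1 = 995
  00001111001 = 64 + 32 + 16 + 8 + 1 = 121
  995 - 121 = 874, and 01101101010 = 512 + 256 + 64 + 32 + 8 + 2 = 874 ✓



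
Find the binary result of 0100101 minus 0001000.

Method 1 - Direct subtraction (column by column from the right: bit − bit − borrow-in; if negative, add 2 and borrow 1 from the next column):
borrow: 0110000
        0100101
-       0001000
---------------
        0011101

Method 2 - Add two's complement:
Two's complement of 0001000: invert → 1110111, add 1 → 1111000
  0100101
+ 1111000
---------
 10011101  (end carry out of the top bit = 1)
Discarding the end carry: 0011101
Decimal check:
  0100101 = 32 + 4 + 1 = 37
  0001000 = 8
  37 - 8 = 29, and 0011101 = 16 + 8 + 4 + 1 = 29 ✓



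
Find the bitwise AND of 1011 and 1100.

AND: 1 only when both bits are 1
  1011
& 1100
------
  1000
Decimal: 11 & 12 = 8



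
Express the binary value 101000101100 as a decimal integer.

Sum of powers of 2 for each 1-bit:
2^2 + 2^3 + 2^5 + 2^9 + 2^11
= 4 + 8 + 32 + 512 + 2048
= 2604



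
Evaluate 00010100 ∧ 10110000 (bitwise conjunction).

AND: 1 only when both bits are 1
  00010100
& 10110000
----------
  00010000
Decimal: 20 & 176 = 16



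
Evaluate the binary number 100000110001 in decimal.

Sum of powers of 2 for each 1-bit:
2^0 + 2^4 + 2^5 + 2^11
= 1 + 16 + 32 + 2048
= 2097



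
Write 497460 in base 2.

Using repeated division by 2:
497460 ÷ 2 = 248730 remainder 0
248730 ÷ 2 = 124365 remainder 0
124365 ÷ 2 = 62182 remainder 1
62182 ÷ 2 = 31091 remainder 0
31091 ÷ 2 = 15545 remainder 1
15545 ÷ 2 = 7772 remainder 1
7772 ÷ 2 = 3886 remainder 0
3886 ÷ 2 = 1943 remainder 0
1943 ÷ 2 = 971 remainder 1
971 ÷ 2 = 485 remainder 1
485 ÷ 2 = 242 remainder 1
242 ÷ 2 = 121 remainder 0
121 ÷ 2 = 60 remainder 1
60 ÷ 2 = 30 remainder 0
30 ÷ 2 = 15 remainder 0
15 ÷ 2 = 7 remainder 1
7 ÷ 2 = 3 remainder 1
3 ÷ 2 = 1 remainder 1
1 ÷ 2 = 0 remainder 1
Reading remainders bottom to top: 1111001011100110100



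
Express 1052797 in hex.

Using repeated division by 16 (digits 10–15 are A–F):
1052797 ÷ 16 = 65799 remainder 13 (D)
65799 ÷ 16 = 4112 remainder 7
4112 ÷ 16 = 257 remainder 0
257 ÷ 16 = 16 remainder 1
16 ÷ 16 = 1 remainder 0
1 ÷ 16 = 0 remainder 1
Reading remainders bottom to top: 10107D



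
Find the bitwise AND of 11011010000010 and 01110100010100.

AND: 1 only when both bits are 1
  11011010000010
& 01110100010100
----------------
  01010000000000
Decimal: 13954 & 7444 = 5120



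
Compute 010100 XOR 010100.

XOR: 1 when bits differ
  010100
^ 010100
--------
  000000
Decimal: 20 ^ 20 = 0



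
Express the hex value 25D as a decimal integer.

Expand by place value (powers of 16):
Digit values: D = 13
25D = 2 × 16^2 + 5 × 16^1 + 13 × 16^0
= 2 × 256 + 5 × 16 + 13 × 1
= 512 + 80 + 13
= 605



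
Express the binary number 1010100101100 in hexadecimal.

Group into 4-bit nibbles from right:
  0001 = 1
  0101 = 5
  0010 = 2
  1100 = C
Result: 152C



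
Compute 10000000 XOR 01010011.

XOR: 1 when bits differ
  10000000
^ 01010011
----------
  11010011
Decimal: 128 ^ 83 = 211



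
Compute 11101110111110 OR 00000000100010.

OR: 1 when either bit is 1
  11101110111110
| 00000000100010
----------------
  11101110111110
Decimal: 15294 | 34 = 15294



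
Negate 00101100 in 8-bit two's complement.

Original: 00101100
Step 1 - Invert all bits: 11010011
Step 2 - Add 1: 11010100
Verification: 00101100 + 11010100 = 100000000; discarding the end carry (carry out of the top bit) leaves the 8-bit value 00000000, as required for x + (-x)



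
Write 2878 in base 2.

Using repeated division by 2:
2878 ÷ 2 = 1439 remainder 0
1439 ÷ 2 = 719 remainder 1
719 ÷ 2 = 359 remainder 1
359 ÷ 2 = 179 remainder 1
179 ÷ 2 = 89 remainder 1
89 ÷ 2 = 44 remainder 1
44 ÷ 2 = 22 remainder 0
22 ÷ 2 = 11 remainder 0
11 ÷ 2 = 5 remainder 1
5 ÷ 2 = 2 remainder 1
2 ÷ 2 = 1 remainder 0
1 ÷ 2 = 0 remainder 1
Reading remainders bottom to top: 101100111110



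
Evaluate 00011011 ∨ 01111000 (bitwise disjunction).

OR: 1 when either bit is 1
  00011011
| 01111000
----------
  01111011
Decimal: 27 | 120 = 123



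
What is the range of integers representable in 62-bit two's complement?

For 62-bit two's complement:
Minimum: -2^61 = -2305843009213693952
Maximum: 2^61 - 1 = 2305843009213693951



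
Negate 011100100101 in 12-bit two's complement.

Original: 011100100101
Step 1 - Invert all bits: 100011011010
Step 2 - Add 1: 100011011011
Verification: 011100100101 + 100011011011 = 1000000000000; discarding the end carry (carry out of the top bit) leaves the 12-bit value 000000000000, as required for x + (-x)



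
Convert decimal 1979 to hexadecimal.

Using repeated division by 16 (digits 10–15 are A–F):
1979 ÷ 16 = 123 remainder 11 (B)
123 ÷ 16 = 7 remainder 11 (B)
7 ÷ 16 = 0 remainder 7
Reading remainders bottom to top: 7BB



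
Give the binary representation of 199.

Using repeated division by 2:
199 ÷ 2 = 99 remainder 1
99 ÷ 2 = 49 remainder 1
49 ÷ 2 = 24 remainder 1
24 ÷ 2 = 12 remainder 0
12 ÷ 2 = 6 remainder 0
6 ÷ 2 = 3 remainder 0
3 ÷ 2 = 1 remainder 1
1 ÷ 2 = 0 remainder 1
Reading remainders bottom to top: 11000111



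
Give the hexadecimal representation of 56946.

Using repeated division by 16 (digits 10–15 are A–F):
56946 ÷ 16 = 3559 remainder 2
3559 ÷ 16 = 222 remainder 7
222 ÷ 16 = 13 remainder 14 (E)
13 ÷ 16 = 0 remainder 13 (D)
Reading remainders bottom to top: DE72



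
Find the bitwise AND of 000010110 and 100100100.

AND: 1 only when both bits are 1
  000010110
& 100100100
-----------
  000000100
Decimal: 22 & 292 = 4



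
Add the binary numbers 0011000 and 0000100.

Add column by column from the right: bit + bit + carry-in; write the sum mod 2, carry 1 when the sum is 2 or 3.
carry:  0000000
        0011000
+       0000100
---------------
       00011100
(the carry out of the leftmost column, 0, becomes the leading bit)
Decimal check:
  0011000 = 16 + 8 = 24
  0000100 = 4
  24 + 4 = 28, and 00011100 = 16 + 8 + 4 = 28 ✓



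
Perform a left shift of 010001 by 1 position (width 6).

Original: 010001 (decimal 17)
Shift left by 1 position
Append 1 zero on the right
Result: 100010 (decimal 34)
Equivalent: 17 << 1 = 17 × 2^1 = 34



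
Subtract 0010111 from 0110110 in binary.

Method 1 - Direct subtraction (column by column from the right: bit − bit − borrow-in; if negative, add 2 and borrow 1 from the next column):
borrow: 0111110
        0110110
-       0010111
---------------
        0011111

Method 2 - Add two's complement:
Two's complement of 0010111: invert → 1101000, add 1 → 1101001
  0110110
+ 1101001
---------
 10011111  (end carry out of the top bit = 1)
Discarding the end carry: 0011111
Decimal check:
  0110110 = 32 + 16 + 4 + 2 = 54
  0010111 = 16 + 4 + 2 + 1 = 23
  54 - 23 = 31, and 0011111 = 16 + 8 + 4 + 2 + 1 = 31 ✓



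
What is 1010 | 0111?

OR: 1 when either bit is 1
  1010
| 0111
------
  1111
Decimal: 10 | 7 = 15



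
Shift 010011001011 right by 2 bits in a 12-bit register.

Original: 010011001011 (decimal 1227)
Shift right by 2 positions
Drop the 2 low bits; fill with zeros on the left
Result: 000100110010 (decimal 306)
Equivalent: 1227 >> 2 = 1227 ÷ 2^2 = 306



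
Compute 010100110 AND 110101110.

AND: 1 only when both bits are 1
  010100110
& 110101110
-----------
  010100110
Decimal: 166 & 430 = 166



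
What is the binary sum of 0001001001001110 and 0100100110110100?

Add column by column from the right: bit + bit + carry-in; write the sum mod 2, carry 1 when the sum is 2 or 3.
carry:  0000011111111000
        0001001001001110
+       0100100110110100
------------------------
       00101110000000010
(the carry out of the leftmost column, 0, becomes the leading bit)
Decimal check:
  0001001001001110 = 4096 + 512 + 64 + 8 + 4 + 2 = 4686
  0100100110110100 = 16384 + 2048 + 256 + 128 + 32 + 16 + 4 = 18868
  4686 + 18868 = 23554, and 00101110000000010 = 16384 + 4096 + 2048 + 1024 + 2 = 23554 ✓



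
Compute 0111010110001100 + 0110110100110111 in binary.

Add column by column from the right: bit + bit + carry-in; write the sum mod 2, carry 1 when the sum is 2 or 3.
carry:  1111101001111000
        0111010110001100
+       0110110100110111
------------------------
       01110001011000011
(the carry out of the leftmost column, 0, becomes the leading bit)
Decimal check:
  0111010110001100 = 16384 + 8192 + 4096 + 1024 + 256 + 128 + 8 + 4 = 30092
  0110110100110111 = 16384 + 8192 + 2048 + 1024 + 256 + 32 + 16 + 4 + 2 + 1 = 27959
  30092 + 27959 = 58051, and 01110001011000011 = 32768 + 16384 + 8192 + 512 + 128 + 64 + 2 + 1 = 58051 ✓



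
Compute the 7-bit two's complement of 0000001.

Original: 0000001
Step 1 - Invert all bits: 1111110
Step 2 - Add 1: 1111111
Verification: 0000001 + 1111111 = 10000000; discarding the end carry (carry out of the top bit) leaves the 7-bit value 0000000, as required for x + (-x)



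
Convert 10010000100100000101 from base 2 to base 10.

Sum of powers of 2 for each 1-bit:
2^0 + 2^2 + 2^8 + 2^11 + 2^16 + 2^19
= 1 + 4 + 256 + 2048 + 65536 + 524288
= 592133



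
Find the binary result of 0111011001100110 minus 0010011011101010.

Method 1 - Direct subtraction (column by column from the right: bit − bit − borrow-in; if negative, add 2 and borrow 1 from the next column):
borrow: 0001111111110000
        0111011001100110
-       0010011011101010
------------------------
        0100111101111100

Method 2 - Add two's complement:
Two's complement of 0010011011101010: invert → 1101100100010101, add 1 → 1101100100010110
  0111011001100110
+ 1101100100010110
------------------
 10100111101111100  (end carry out of the top bit = 1)
Discarding the end carry: 0100111101111100
Decimal check:
  0111011001100110 = 16384 + 8192 + 4096 + 1024 + 512 + 64 + 32 + 4 + 2 = 30310
  0010011011101010 = 8192 + 1024 + 512 + 128 + 64 + 32 + 8 + 2 = 9962
  30310 - 9962 = 20348, and 0100111101111100 = 16384 + 2048 + 1024 + 512 + 256 + 64 + 32 + 16 + 8 + 4 = 20348 ✓



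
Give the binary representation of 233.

Using repeated division by 2:
233 ÷ 2 = 116 remainder 1
116 ÷ 2 = 58 remainder 0
58 ÷ 2 = 29 remainder 0
29 ÷ 2 = 14 remainder 1
14 ÷ 2 = 7 remainder 0
7 ÷ 2 = 3 remainder 1
3 ÷ 2 = 1 remainder 1
1 ÷ 2 = 0 remainder 1
Reading remainders bottom to top: 11101001



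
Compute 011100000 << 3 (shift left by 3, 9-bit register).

Original: 011100000 (decimal 224)
Shift left by 3 positions
Append 3 zeros on the right and drop the 3 high bits that overflow the 9-bit width
Result: 100000000 (decimal 256)
Equivalent: 224 << 3 = 224 × 2^3 = 1792, truncated to 9 bits = 256



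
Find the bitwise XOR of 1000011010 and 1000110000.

XOR: 1 when bits differ
  1000011010
^ 1000110000
------------
  0000101010
Decimal: 538 ^ 560 = 42



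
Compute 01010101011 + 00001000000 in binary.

Add column by column from the right: bit + bit + carry-in; write the sum mod 2, carry 1 when the sum is 2 or 3.
carry:  00000000000
        01010101011
+       00001000000
-------------------
       001011101011
(the carry out of the leftmost column, 0, becomes the leading bit)
Decimal check:
  01010101011 = 512 + 128 + 32 + 8 + 2 + 1 = 683
  00001000000 = 64
  683 + 64 = 747, and 001011101011 = 512 + 128 + 64 + 32 + 8 + 2 + 1 = 747 ✓



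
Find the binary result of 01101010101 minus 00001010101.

Method 1 - Direct subtraction (column by column from the right: bit − bit − borrow-in; if negative, add 2 and borrow 1 from the next column):
borrow: 00000000000
        01101010101
-       00001010101
-------------------
        01100000000

Method 2 - Add two's complement:
Two's complement of 00001010101: invert → 11110101010, add 1 → 11110101011
  01101010101
+ 11110101011
-------------
 101100000000  (end carry out of the top bit = 1)
Discarding the end carry: 01100000000
Decimal check:
  01101010101 = 512 + 256 + 64 + 16 + 4 + 1 = 853
  00001010101 = 64 + 16 + 4 + 1 = 85
  853 - 85 = 768, and 01100000000 = 512 + 256 = 768 ✓



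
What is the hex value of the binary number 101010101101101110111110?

Group into 4-bit nibbles from right:
  1010 = A
  1010 = A
  1101 = D
  1011 = B
  1011 = B
  1110 = E
Result: AADBBE



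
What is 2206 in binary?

Using repeated division by 2:
2206 ÷ 2 = 1103 remainder 0
1103 ÷ 2 = 551 remainder 1
551 ÷ 2 = 275 remainder 1
275 ÷ 2 = 137 remainder 1
137 ÷ 2 = 68 remainder 1
68 ÷ 2 = 34 remainder 0
34 ÷ 2 = 17 remainder 0
17 ÷ 2 = 8 remainder 1
8 ÷ 2 = 4 remainder 0
4 ÷ 2 = 2 remainder 0
2 ÷ 2 = 1 remainder 0
1 ÷ 2 = 0 remainder 1
Reading remainders bottom to top: 100010011110



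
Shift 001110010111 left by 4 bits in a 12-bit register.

Original: 001110010111 (decimal 919)
Shift left by 4 positions
Append 4 zeros on the right and drop the 4 high bits that overflow the 12-bit width
Result: 100101110000 (decimal 2416)
Equivalent: 919 << 4 = 919 × 2^4 = 14704, truncated to 12 bits = 2416



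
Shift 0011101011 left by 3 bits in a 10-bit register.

Original: 0011101011 (decimal 235)
Shift left by 3 positions
Append 3 zeros on the right and drop the 3 high bits that overflow the 10-bit width
Result: 1101011000 (decimal 856)
Equivalent: 235 << 3 = 235 × 2^3 = 1880, truncated to 10 bits = 856



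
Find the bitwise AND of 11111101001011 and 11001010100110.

AND: 1 only when both bits are 1
  11111101001011
& 11001010100110
----------------
  11001000000010
Decimal: 16203 & 12966 = 12802



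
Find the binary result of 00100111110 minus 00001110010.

Method 1 - Direct subtraction (column by column from the right: bit − bit − borrow-in; if negative, add 2 and borrow 1 from the next column):
borrow: 00110000000
        00100111110
-       00001110010
-------------------
        00011001100

Method 2 - Add two's complement:
Two's complement of 00001110010: invert → 11110001101, add 1 → 11110001110
  00100111110
+ 11110001110
-------------
 100011001100  (end carry out of the top bit = 1)
Discarding the end carry: 00011001100
Decimal check:
  00100111110 = 256 + 32 + 16 + 8 + 4 + 2 = 318
  00001110010 = 64 + 32 + 16 + 2 = 114
  318 - 114 = 204, and 00011001100 = 128 + 64 + 8 + 4 = 204 ✓



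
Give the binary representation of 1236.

Using repeated division by 2:
1236 ÷ 2 = 618 remainder 0
618 ÷ 2 = 309 remainder 0
309 ÷ 2 = 154 remainder 1
154 ÷ 2 = 77 remainder 0
77 ÷ 2 = 38 remainder 1
38 ÷ 2 = 19 remainder 0
19 ÷ 2 = 9 remainder 1
9 ÷ 2 = 4 remainder 1
4 ÷ 2 = 2 remainder 0
2 ÷ 2 = 1 remainder 0
1 ÷ 2 = 0 remainder 1
Reading remainders bottom to top: 10011010100



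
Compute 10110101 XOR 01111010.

XOR: 1 when bits differ
  10110101
^ 01111010
----------
  11001111
Decimal: 181 ^ 122 = 207



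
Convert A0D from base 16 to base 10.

Expand by place value (powers of 16):
Digit values: A = 10, D = 13
A0D = 10 × 16^2 + 0 × 16^1 + 13 × 16^0
= 10 × 256 + 0 × 16 + 13 × 1
= 2560 + 0 + 13
= 2573



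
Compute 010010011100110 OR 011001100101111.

OR: 1 when either bit is 1
  010010011100110
| 011001100101111
-----------------
  011011111101111
Decimal: 9446 | 13103 = 14319



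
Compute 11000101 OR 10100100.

OR: 1 when either bit is 1
  11000101
| 10100100
----------
  11100101
Decimal: 197 | 164 = 229



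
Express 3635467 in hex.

Using repeated division by 16 (digits 10–15 are A–F):
3635467 ÷ 16 = 227216 remainder 11 (B)
227216 ÷ 16 = 14201 remainder 0
14201 ÷ 16 = 887 remainder 9
887 ÷ 16 = 55 remainder 7
55 ÷ 16 = 3 remainder 7
3 ÷ 16 = 0 remainder 3
Reading remainders bottom to top: 37790B



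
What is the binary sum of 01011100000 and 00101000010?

Add column by column from the right: bit + bit + carry-in; write the sum mod 2, carry 1 when the sum is 2 or 3.
carry:  11110000000
        01011100000
+       00101000010
-------------------
       010000100010
(the carry out of the leftmost column, 0, becomes the leading bit)
Decimal check:
  01011100000 = 512 + 128 + 64 + 32 = 736
  00101000010 = 256 + 64 + 2 = 322
  736 + 322 = 1058, and 010000100010 = 1024 + 32 + 2 = 1058 ✓



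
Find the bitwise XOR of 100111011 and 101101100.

XOR: 1 when bits differ
  100111011
^ 101101100
-----------
  001010111
Decimal: 315 ^ 364 = 87



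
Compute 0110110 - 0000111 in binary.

Method 1 - Direct subtraction (column by column from the right: bit − bit − borrow-in; if negative, add 2 and borrow 1 from the next column):
borrow: 0011110
        0110110
-       0000111
---------------
        0101111

Method 2 - Add two's complement:
Two's complement of 0000111: invert → 1111000, add 1 → 1111001
  0110110
+ 1111001
---------
 10101111  (end carry out of the top bit = 1)
Discarding the end carry: 0101111
Decimal check:
  0110110 = 32 + 16 + 4 + 2 = 54
  0000111 = 4 + 2 + 1 = 7
  54 - 7 = 47, and 0101111 = 32 + 8 + 4 + 2 + 1 = 47 ✓



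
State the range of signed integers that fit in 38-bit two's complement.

For 38-bit two's complement:
Minimum: -2^37 = -137438953472
Maximum: 2^37 - 1 = 137438953471



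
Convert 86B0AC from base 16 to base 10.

Expand by place value (powers of 16):
Digit values: B = 11, A = 10, C = 12
86B0AC = 8 × 16^5 + 6 × 16^4 + 11 × 16^3 + 0 × 16^2 + 10 × 16^1 + 12 × 16^0
= 8 × 1048576 + 6 × 65536 + 11 × 4096 + 0 × 256 + 10 × 16 + 12 × 1
= 8388608 + 393216 + 45056 + 0 + 160 + 12
= 8827052



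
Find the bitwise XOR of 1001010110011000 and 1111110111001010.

XOR: 1 when bits differ
  1001010110011000
^ 1111110111001010
------------------
  0110100001010010
Decimal: 38296 ^ 64970 = 26706



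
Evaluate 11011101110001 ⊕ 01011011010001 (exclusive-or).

XOR: 1 when bits differ
  11011101110001
^ 01011011010001
----------------
  10000110100000
Decimal: 14193 ^ 5841 = 8608



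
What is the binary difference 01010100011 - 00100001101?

Method 1 - Direct subtraction (column by column from the right: bit − bit − borrow-in; if negative, add 2 and borrow 1 from the next column):
borrow: 01000111000
        01010100011
-       00100001101
-------------------
        00110010110

Method 2 - Add two's complement:
Two's complement of 00100001101: invert → 11011110010, add 1 → 11011110011
  01010100011
+ 11011110011
-------------
 100110010110  (end carry out of the top bit = 1)
Discarding the end carry: 00110010110
Decimal check:
  01010100011 = 512 + 128 + 32 + 2 + 1 = 675
  00100001101 = 256 + 8 + 4 + 1 = 269
  675 - 269 = 406, and 00110010110 = 256 + 128 + 16 + 4 + 2 = 406 ✓



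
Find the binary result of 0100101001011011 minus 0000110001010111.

Method 1 - Direct subtraction (column by column from the right: bit − bit − borrow-in; if negative, add 2 and borrow 1 from the next column):
borrow: 0111100000001000
        0100101001011011
-       0000110001010111
------------------------
        0011111000000100

Method 2 - Add two's complement:
Two's complement of 0000110001010111: invert → 1111001110101000, add 1 → 1111001110101001
  0100101001011011
+ 1111001110101001
------------------
 10011111000000100  (end carry out of the top bit = 1)
Discarding the end carry: 0011111000000100
Decimal check:
  0100101001011011 = 16384 + 2048 + 512 + 64 + 16 + 8 + 2 + 1 = 19035
  0000110001010111 = 2048 + 1024 + 64 + 16 + 4 + 2 + 1 = 3159
  19035 - 3159 = 15876, and 0011111000000100 = 8192 + 4096 + 2048 + 1024 + 512 + 4 = 15876 ✓



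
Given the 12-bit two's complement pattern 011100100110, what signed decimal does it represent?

Binary: 011100100110
Sign bit: 0 (non-negative)
Read directly as an unsigned value:
011100100110 = 1024 + 512 + 256 + 32 + 4 + 2 = 1830
Value: 1830



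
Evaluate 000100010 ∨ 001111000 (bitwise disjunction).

OR: 1 when either bit is 1
  000100010
| 001111000
-----------
  001111010
Decimal: 34 | 120 = 122



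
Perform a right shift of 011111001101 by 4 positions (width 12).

Original: 011111001101 (decimal 1997)
Shift right by 4 positions
Drop the 4 low bits; fill with zeros on the left
Result: 000001111100 (decimal 124)
Equivalent: 1997 >> 4 = 1997 ÷ 2^4 = 124



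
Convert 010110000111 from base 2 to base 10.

Sum of powers of 2 for each 1-bit:
2^0 + 2^1 + 2^2 + 2^7 + 2^8 + 2^10
= 1 + 2 + 4 + 128 + 256 + 1024
= 1415



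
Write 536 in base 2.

Using repeated division by 2:
536 ÷ 2 = 268 remainder 0
268 ÷ 2 = 134 remainder 0
134 ÷ 2 = 67 remainder 0
67 ÷ 2 = 33 remainder 1
33 ÷ 2 = 16 remainder 1
16 ÷ 2 = 8 remainder 0
8 ÷ 2 = 4 remainder 0
4 ÷ 2 = 2 remainder 0
2 ÷ 2 = 1 remainder 0
1 ÷ 2 = 0 remainder 1
Reading remainders bottom to top: 1000011000



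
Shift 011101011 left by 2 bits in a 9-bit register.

Original: 011101011 (decimal 235)
Shift left by 2 positions
Append 2 zeros on the right and drop the 2 high bits that overflow the 9-bit width
Result: 110101100 (decimal 428)
Equivalent: 235 << 2 = 235 × 2^2 = 940, truncated to 9 bits = 428



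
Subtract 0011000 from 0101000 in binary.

Method 1 - Direct subtraction (column by column from the right: bit − bit − borrow-in; if negative, add 2 and borrow 1 from the next column):
borrow: 0100000
        0101000
-       0011000
---------------
        0010000

Method 2 - Add two's complement:
Two's complement of 0011000: invert → 1100111, add 1 → 1101000
  0101000
+ 1101000
---------
 10010000  (end carry out of the top bit = 1)
Discarding the end carry: 0010000
Decimal check:
  0101000 = 32 + 8 = 40
  0011000 = 16 + 8 = 24
  40 - 24 = 16, and 0010000 = 16 ✓



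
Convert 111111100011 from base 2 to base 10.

Sum of powers of 2 for each 1-bit:
2^0 + 2^1 + 2^5 + 2^6 + 2^7 + 2^8 + 2^9 + 2^10 + 2^11
= 1 + 2 + 32 + 64 + 128 + 256 + 512 + 1024 + 2048
= 4067



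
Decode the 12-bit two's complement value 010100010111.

Binary: 010100010111
Sign bit: 0 (non-negative)
Read directly as an unsigned value:
010100010111 = 1024 + 256 + 16 + 4 + 2 + 1 = 1303
Value: 1303



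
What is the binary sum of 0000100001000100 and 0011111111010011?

Add column by column from the right: bit + bit + carry-in; write the sum mod 2, carry 1 when the sum is 2 or 3.
carry:  0111111110000000
        0000100001000100
+       0011111111010011
------------------------
       00100100000010111
(the carry out of the leftmost column, 0, becomes the leading bit)
Decimal check:
  0000100001000100 = 2048 + 64 + 4 = 2116
  0011111111010011 = 8192 + 4096 + 2048 + 1024 + 512 + 256 + 128 + 64 + 16 + 2 + 1 = 16339
  2116 + 16339 = 18455, and 00100100000010111 = 16384 + 2048 + 16 + 4 + 2 + 1 = 18455 ✓



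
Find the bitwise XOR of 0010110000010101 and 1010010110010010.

XOR: 1 when bits differ
  0010110000010101
^ 1010010110010010
------------------
  1000100110000111
Decimal: 11285 ^ 42386 = 35207



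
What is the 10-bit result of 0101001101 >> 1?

Original: 0101001101 (decimal 333)
Shift right by 1 position
Drop the 1 low bit; fill with zero on the left
Result: 0010100110 (decimal 166)
Equivalent: 333 >> 1 = 333 ÷ 2^1 = 166



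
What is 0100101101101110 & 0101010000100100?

AND: 1 only when both bits are 1
  0100101101101110
& 0101010000100100
------------------
  0100000000100100
Decimal: 19310 & 21540 = 16420



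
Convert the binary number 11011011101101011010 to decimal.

Sum of powers of 2 for each 1-bit:
2^1 + 2^3 + 2^4 + 2^6 + 2^8 + 2^9 + 2^11 + 2^12 + 2^13 + 2^15 + 2^16 + 2^18 + 2^19
= 2 + 8 + 16 + 64 + 256 + 512 + 2048 + 4096 + 8192 + 32768 + 65536 + 262144 + 524288
= 899930



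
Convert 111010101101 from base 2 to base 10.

Sum of powers of 2 for each 1-bit:
2^0 + 2^2 + 2^3 + 2^5 + 2^7 + 2^9 + 2^10 + 2^11
= 1 + 4 + 8 + 32 + 128 + 512 + 1024 + 2048
= 3757



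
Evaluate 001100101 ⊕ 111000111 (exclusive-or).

XOR: 1 when bits differ
  001100101
^ 111000111
-----------
  110100010
Decimal: 101 ^ 455 = 418



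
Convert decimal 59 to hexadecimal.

Using repeated division by 16 (digits 10–15 are A–F):
59 ÷ 16 = 3 remainder 11 (B)
3 ÷ 16 = 0 remainder 3
Reading remainders bottom to top: 3B



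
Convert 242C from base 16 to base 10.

Expand by place value (powers of 16):
Digit values: C = 12
242C = 2 × 16^3 + 4 × 16^2 + 2 × 16^1 + 12 × 16^0
= 2 × 4096 + 4 × 256 + 2 × 16 + 12 × 1
= 8192 + 1024 + 32 + 12
= 9260



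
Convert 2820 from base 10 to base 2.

Using repeated division by 2:
2820 ÷ 2 = 1410 remainder 0
1410 ÷ 2 = 705 remainder 0
705 ÷ 2 = 352 remainder 1
352 ÷ 2 = 176 remainder 0
176 ÷ 2 = 88 remainder 0
88 ÷ 2 = 44 remainder 0
44 ÷ 2 = 22 remainder 0
22 ÷ 2 = 11 remainder 0
11 ÷ 2 = 5 remainder 1
5 ÷ 2 = 2 remainder 1
2 ÷ 2 = 1 remainder 0
1 ÷ 2 = 0 remainder 1
Reading remainders bottom to top: 101100000100



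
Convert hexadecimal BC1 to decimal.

Expand by place value (powers of 16):
Digit values: B = 11, C = 12
BC1 = 11 × 16^2 + 12 × 16^1 + 1 × 16^0
= 11 × 256 + 12 × 16 + 1 × 1
= 2816 + 192 + 1
= 3009



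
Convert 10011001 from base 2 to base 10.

Sum of powers of 2 for each 1-bit:
2^0 + 2^3 + 2^4 + 2^7
= 1 + 8 + 16 + 128
= 153



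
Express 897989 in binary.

Using repeated division by 2:
897989 ÷ 2 = 448994 remainder 1
448994 ÷ 2 = 224497 remainder 0
224497 ÷ 2 = 112248 remainder 1
112248 ÷ 2 = 56124 remainder 0
56124 ÷ 2 = 28062 remainder 0
28062 ÷ 2 = 14031 remainder 0
14031 ÷ 2 = 7015 remainder 1
7015 ÷ 2 = 3507 remainder 1
3507 ÷ 2 = 1753 remainder 1
1753 ÷ 2 = 876 remainder 1
876 ÷ 2 = 438 remainder 0
438 ÷ 2 = 219 remainder 0
219 ÷ 2 = 109 remainder 1
109 ÷ 2 = 54 remainder 1
54 ÷ 2 = 27 remainder 0
27 ÷ 2 = 13 remainder 1
13 ÷ 2 = 6 remainder 1
6 ÷ 2 = 3 remainder 0
3 ÷ 2 = 1 remainder 1
1 ÷ 2 = 0 remainder 1
Reading remainders bottom to top: 11011011001111000101



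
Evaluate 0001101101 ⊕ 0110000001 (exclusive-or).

XOR: 1 when bits differ
  0001101101
^ 0110000001
------------
  0111101100
Decimal: 109 ^ 385 = 492



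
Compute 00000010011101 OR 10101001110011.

OR: 1 when either bit is 1
  00000010011101
| 10101001110011
----------------
  10101011111111
Decimal: 157 | 10867 = 11007



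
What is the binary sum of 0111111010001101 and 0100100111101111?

Add column by column from the right: bit + bit + carry-in; write the sum mod 2, carry 1 when the sum is 2 or 3.
carry:  1111111100011110
        0111111010001101
+       0100100111101111
------------------------
       01100100001111100
(the carry out of the leftmost column, 0, becomes the leading bit)
Decimal check:
  0111111010001101 = 16384 + 8192 + 4096 + 2048 + 1024 + 512 + 128 + 8 + 4 + 1 = 32397
  0100100111101111 = 16384 + 2048 + 256 + 128 + 64 + 32 + 8 + 4 + 2 + 1 = 18927
  32397 + 18927 = 51324, and 01100100001111100 = 32768 + 16384 + 2048 + 64 + 32 + 16 + 8 + 4 = 51324 ✓



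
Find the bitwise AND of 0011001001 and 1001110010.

AND: 1 only when both bits are 1
  0011001001
& 1001110010
------------
  0001000000
Decimal: 201 & 626 = 64



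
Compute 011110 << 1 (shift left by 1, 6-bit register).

Original: 011110 (decimal 30)
Shift left by 1 position
Append 1 zero on the right
Result: 111100 (decimal 60)
Equivalent: 30 << 1 = 30 × 2^1 = 60



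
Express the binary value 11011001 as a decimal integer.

Sum of powers of 2 for each 1-bit:
2^0 + 2^3 + 2^4 + 2^6 + 2^7
= 1 + 8 + 16 + 64 + 128
= 217



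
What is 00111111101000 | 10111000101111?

OR: 1 when either bit is 1
  00111111101000
| 10111000101111
----------------
  10111111101111
Decimal: 4072 | 11823 = 12271



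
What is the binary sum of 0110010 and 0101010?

Add column by column from the right: bit + bit + carry-in; write the sum mod 2, carry 1 when the sum is 2 or 3.
carry:  1000100
        0110010
+       0101010
---------------
       01011100
(the carry out of the leftmost column, 0, becomes the leading bit)
Decimal check:
  0110010 = 32 + 16 + 2 = 50
  0101010 = 32 + 8 + 2 = 42
  50 + 42 = 92, and 01011100 = 64 + 16 + 8 + 4 = 92 ✓



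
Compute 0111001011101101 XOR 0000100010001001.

XOR: 1 when bits differ
  0111001011101101
^ 0000100010001001
------------------
  0111101001100100
Decimal: 29421 ^ 2185 = 31332



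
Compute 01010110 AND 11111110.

AND: 1 only when both bits are 1
  01010110
& 11111110
----------
  01010110
Decimal: 86 & 254 = 86



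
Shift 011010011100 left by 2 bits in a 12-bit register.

Original: 011010011100 (decimal 1692)
Shift left by 2 positions
Append 2 zeros on the right and drop the 2 high bits that overflow the 12-bit width
Result: 101001110000 (decimal 2672)
Equivalent: 1692 << 2 = 1692 × 2^2 = 6768, truncated to 12 bits = 2672



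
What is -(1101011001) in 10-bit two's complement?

Original (sign bit 1, negative): 1101011001
Step 1 - Invert all bits: 0010100110
Step 2 - Add 1: 0010100111
Verification: 1101011001 + 0010100111 = 10000000000; discarding the end carry (carry out of the top bit) leaves the 10-bit value 0000000000, as required for x + (-x)



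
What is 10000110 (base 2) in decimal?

Sum of powers of 2 for each 1-bit:
2^1 + 2^2 + 2^7
= 2 + 4 + 128
= 134



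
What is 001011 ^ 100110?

XOR: 1 when bits differ
  001011
^ 100110
--------
  101101
Decimal: 11 ^ 38 = 45



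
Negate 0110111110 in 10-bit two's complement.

Original: 0110111110
Step 1 - Invert all bits: 1001000001
Step 2 - Add 1: 1001000010
Verification: 0110111110 + 1001000010 = 10000000000; discarding the end carry (carry out of the top bit) leaves the 10-bit value 0000000000, as required for x + (-x)



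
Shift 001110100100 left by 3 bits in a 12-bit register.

Original: 001110100100 (decimal 932)
Shift left by 3 positions
Append 3 zeros on the right and drop the 3 high bits that overflow the 12-bit width
Result: 110100100000 (decimal 3360)
Equivalent: 932 << 3 = 932 × 2^3 = 7456, truncated to 12 bits = 3360



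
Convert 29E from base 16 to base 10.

Expand by place value (powers of 16):
Digit values: E = 14
29E = 2 × 16^2 + 9 × 16^1 + 14 × 16^0
= 2 × 256 + 9 × 16 + 14 × 1
= 512 + 144 + 14
= 670



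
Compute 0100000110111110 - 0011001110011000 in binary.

Method 1 - Direct subtraction (column by column from the right: bit − bit − borrow-in; if negative, add 2 and borrow 1 from the next column):
borrow: 0111110000000000
        0100000110111110
-       0011001110011000
------------------------
        0000111000100110

Method 2 - Add two's complement:
Two's complement of 0011001110011000: invert → 1100110001100111, add 1 → 1100110001101000
  0100000110111110
+ 1100110001101000
------------------
 10000111000100110  (end carry out of the top bit = 1)
Discarding the end carry: 0000111000100110
Decimal check:
  0100000110111110 = 16384 + 256 + 128 + 32 + 16 + 8 + 4 + 2 = 16830
  0011001110011000 = 8192 + 4096 + 512 + 256 + 128 + 16 + 8 = 13208
  16830 - 13208 = 3622, and 0000111000100110 = 2048 + 1024 + 512 + 32 + 4 + 2 = 3622 ✓



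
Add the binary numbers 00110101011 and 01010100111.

Add column by column from the right: bit + bit + carry-in; write the sum mod 2, carry 1 when the sum is 2 or 3.
carry:  11101011110
        00110101011
+       01010100111
-------------------
       010001010010
(the carry out of the leftmost column, 0, becomes the leading bit)
Decimal check:
  00110101011 = 256 + 128 + 32 + 8 + 2 + 1 = 427
  01010100111 = 512 + 128 + 32 + 4 + 2 + 1 = 679
  427 + 679 = 1106, and 010001010010 = 1024 + 64 + 16 + 2 = 1106 ✓



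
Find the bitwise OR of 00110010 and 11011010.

OR: 1 when either bit is 1
  00110010
| 11011010
----------
  11111010
Decimal: 50 | 218 = 250



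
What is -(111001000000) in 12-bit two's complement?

Original (sign bit 1, negative): 111001000000
Step 1 - Invert all bits: 000110111111
Step 2 - Add 1: 000111000000
Verification: 111001000000 + 000111000000 = 1000000000000; discarding the end carry (carry out of the top bit) leaves the 12-bit value 000000000000, as required for x + (-x)



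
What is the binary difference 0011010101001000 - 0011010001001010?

Method 1 - Direct subtraction (column by column from the right: bit − bit − borrow-in; if negative, add 2 and borrow 1 from the next column):
borrow: 0000000111111100
        0011010101001000
-       0011010001001010
------------------------
        0000000011111110

Method 2 - Add two's complement:
Two's complement of 0011010001001010: invert → 1100101110110101, add 1 → 1100101110110110
  0011010101001000
+ 1100101110110110
------------------
 10000000011111110  (end carry out of the top bit = 1)
Discarding the end carry: 0000000011111110
Decimal check:
  0011010101001000 = 8192 + 4096 + 1024 + 256 + 64 + 8 = 13640
  0011010001001010 = 8192 + 4096 + 1024 + 64 + 8 + 2 = 13386
  13640 - 13386 = 254, and 0000000011111110 = 128 + 64 + 32 + 16 + 8 + 4 + 2 = 254 ✓



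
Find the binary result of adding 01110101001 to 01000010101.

Add column by column from the right: bit + bit + carry-in; write the sum mod 2, carry 1 when the sum is 2 or 3.
carry:  10000000010
        01110101001
+       01000010101
-------------------
       010110111110
(the carry out of the leftmost column, 0, becomes the leading bit)
Decimal check:
  01110101001 = 512 + 256 + 128 + 32 + 8 + 1 = 937
  01000010101 = 512 + 16 + 4 + 1 = 533
  937 + 533 = 1470, and 010110111110 = 1024 + 256 + 128 + 32 + 16 + 8 + 4 + 2 = 1470 ✓



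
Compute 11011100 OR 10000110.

OR: 1 when either bit is 1
  11011100
| 10000110
----------
  11011110
Decimal: 220 | 134 = 222



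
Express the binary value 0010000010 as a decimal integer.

Sum of powers of 2 for each 1-bit:
2^1 + 2^7
= 2 + 128
= 130



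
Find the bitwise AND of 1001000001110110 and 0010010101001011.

AND: 1 only when both bits are 1
  1001000001110110
& 0010010101001011
------------------
  0000000001000010
Decimal: 36982 & 9547 = 66



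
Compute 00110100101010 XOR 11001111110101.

XOR: 1 when bits differ
  00110100101010
^ 11001111110101
----------------
  11111011011111
Decimal: 3370 ^ 13301 = 16095



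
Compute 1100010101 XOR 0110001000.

XOR: 1 when bits differ
  1100010101
^ 0110001000
------------
  1010011101
Decimal: 789 ^ 392 = 669



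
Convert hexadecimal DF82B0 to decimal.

Expand by place value (powers of 16):
Digit values: D = 13, F = 15, B = 11
DF82B0 = 13 × 16^5 + 15 × 16^4 + 8 × 16^3 + 2 × 16^2 + 11 × 16^1 + 0 × 16^0
= 13 × 1048576 + 15 × 65536 + 8 × 4096 + 2 × 256 + 11 × 16 + 0 × 1
= 13631488 + 983040 + 32768 + 512 + 176 + 0
= 14647984



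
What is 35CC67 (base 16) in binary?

Convert each hex digit to 4 bits:
  3 = 0011
  5 = 0101
  C = 1100
  C = 1100
  6 = 0110
  7 = 0111
Concatenate: 001101011100110001100111



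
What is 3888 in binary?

Using repeated division by 2:
3888 ÷ 2 = 1944 remainder 0
1944 ÷ 2 = 972 remainder 0
972 ÷ 2 = 486 remainder 0
486 ÷ 2 = 243 remainder 0
243 ÷ 2 = 121 remainder 1
121 ÷ 2 = 60 remainder 1
60 ÷ 2 = 30 remainder 0
30 ÷ 2 = 15 remainder 0
15 ÷ 2 = 7 remainder 1
7 ÷ 2 = 3 remainder 1
3 ÷ 2 = 1 remainder 1
1 ÷ 2 = 0 remainder 1
Reading remainders bottom to top: 111100110000



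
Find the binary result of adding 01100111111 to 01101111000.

Add column by column from the right: bit + bit + carry-in; write the sum mod 2, carry 1 when the sum is 2 or 3.
carry:  11011110000
        01100111111
+       01101111000
-------------------
       011010110111
(the carry out of the leftmost column, 0, becomes the leading bit)
Decimal check:
  01100111111 = 512 + 256 + 32 + 16 + 8 + 4 + 2 + 1 = 831
  01101111000 = 512 + 256 + 64 + 32 + 16 + 8 = 888
  831 + 888 = 1719, and 011010110111 = 1024 + 512 + 128 + 32 + 16 + 4 + 2 + 1 = 1719 ✓



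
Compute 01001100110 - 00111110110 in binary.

Method 1 - Direct subtraction (column by column from the right: bit − bit − borrow-in; if negative, add 2 and borrow 1 from the next column):
borrow: 01111100000
        01001100110
-       00111110110
-------------------
        00001110000

Method 2 - Add two's complement:
Two's complement of 00111110110: invert → 11000001001, add 1 → 11000001010
  01001100110
+ 11000001010
-------------
 100001110000  (end carry out of the top bit = 1)
Discarding the end carry: 00001110000
Decimal check:
  01001100110 = 512 + 64 + 32 + 4 + 2 = 614
  00111110110 = 256 + 128 + 64 + 32 + 16 + 4 + 2 = 502
  614 - 502 = 112, and 00001110000 = 64 + 32 + 16 = 112 ✓



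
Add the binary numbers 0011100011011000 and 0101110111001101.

Add column by column from the right: bit + bit + carry-in; write the sum mod 2, carry 1 when the sum is 2 or 3.
carry:  1111001110110000
        0011100011011000
+       0101110111001101
------------------------
       01001011010100101
(the carry out of the leftmost column, 0, becomes the leading bit)
Decimal check:
  0011100011011000 = 8192 + 4096 + 2048 + 128 + 64 + 16 + 8 = 14552
  0101110111001101 = 16384 + 4096 + 2048 + 1024 + 256 + 128 + 64 + 8 + 4 + 1 = 24013
  14552 + 24013 = 38565, and 01001011010100101 = 32768 + 4096 + 1024 + 512 + 128 + 32 + 4 + 1 = 38565 ✓

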